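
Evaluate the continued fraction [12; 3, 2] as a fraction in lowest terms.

86/7

Using pₖ = aₖpₖ₋₁ + pₖ₋₂ and qₖ = aₖqₖ₋₁ + qₖ₋₂:
  k=0: a=12, p=12, q=1
  k=1: a=3, p=37, q=3
  k=2: a=2, p=86, q=7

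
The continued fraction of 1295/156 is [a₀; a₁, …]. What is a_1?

1295 = 8·156 + 47   →  a_0 = 8
156 = 3·47 + 15   →  a_1 = 3

3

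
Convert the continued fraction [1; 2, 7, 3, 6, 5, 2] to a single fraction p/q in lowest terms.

Fold from the inside: start with 2/1.
  5 + 1/2 = 11/2
  6 + 2/11 = 68/11
  3 + 11/68 = 215/68
  7 + 68/215 = 1573/215
  2 + 215/1573 = 3361/1573
  1 + 1573/3361 = 4934/3361

4934/3361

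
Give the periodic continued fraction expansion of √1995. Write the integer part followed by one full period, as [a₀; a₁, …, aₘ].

[44; 1, 1, 1, 88]

a₀ = ⌊√1995⌋ = 44.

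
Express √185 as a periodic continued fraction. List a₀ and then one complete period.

a₀ = ⌊√185⌋ = 13.
With m₀=0, d₀=1 and mₖ₊₁ = dₖaₖ − mₖ, dₖ₊₁ = (n − mₖ₊₁²)/dₖ, aₖ₊₁ = ⌊(a₀+mₖ₊₁)/dₖ₊₁⌋:
  k=1: m=13, d=16, a=1
  k=2: m=3, d=11, a=1
  k=3: m=8, d=11, a=1
  k=4: m=3, d=16, a=1
  k=5: m=13, d=1, a=26
d=1 and a=2a₀=26 at k=5, so the next step gives (m, d) = (13, 16) again — its k=1 value — and the period has length 5.

[13; 1, 1, 1, 1, 26]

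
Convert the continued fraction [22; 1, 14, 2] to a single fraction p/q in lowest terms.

711/31

Fold from the inside: start with 2/1.
  14 + 1/2 = 29/2
  1 + 2/29 = 31/29
  22 + 29/31 = 711/31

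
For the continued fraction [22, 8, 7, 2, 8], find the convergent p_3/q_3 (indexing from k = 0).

2699/122

Using pₖ = aₖpₖ₋₁ + pₖ₋₂, qₖ = aₖqₖ₋₁ + qₖ₋₂ (with p₋₁=1, p₋₂=0, q₋₁=0, q₋₂=1):
  k=0: a=22, p=22, q=1
  k=1: a=8, p=177, q=8
  k=2: a=7, p=1261, q=57
  k=3: a=2, p=2699, q=122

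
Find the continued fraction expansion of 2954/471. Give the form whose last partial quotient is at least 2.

2954 = 6·471 + 128
471 = 3·128 + 87
128 = 1·87 + 41
87 = 2·41 + 5
41 = 8·5 + 1
5 = 5·1 + 0  (stop)
So 2954/471 = [6; 3, 1, 2, 8, 5].

[6; 3, 1, 2, 8, 5]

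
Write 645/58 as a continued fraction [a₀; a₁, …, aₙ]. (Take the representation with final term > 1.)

645 = 11·58 + 7
58 = 8·7 + 2
7 = 3·2 + 1
2 = 2·1 + 0  (stop)
So 645/58 = [11; 8, 3, 2].

[11; 8, 3, 2]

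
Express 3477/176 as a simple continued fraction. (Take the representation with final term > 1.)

3477 = 19·176 + 133
176 = 1·133 + 43
133 = 3·43 + 4
43 = 10·4 + 3
4 = 1·3 + 1
3 = 3·1 + 0  (stop)
So 3477/176 = [19; 1, 3, 10, 1, 3].

[19; 1, 3, 10, 1, 3]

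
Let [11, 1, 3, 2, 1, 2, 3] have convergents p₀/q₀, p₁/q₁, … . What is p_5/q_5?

412/35

Using pₖ = aₖpₖ₋₁ + pₖ₋₂, qₖ = aₖqₖ₋₁ + qₖ₋₂ (with p₋₁=1, p₋₂=0, q₋₁=0, q₋₂=1):
  k=0: a=11, p=11, q=1
  k=1: a=1, p=12, q=1
  k=2: a=3, p=47, q=4
  k=3: a=2, p=106, q=9
  k=4: a=1, p=153, q=13
  k=5: a=2, p=412, q=35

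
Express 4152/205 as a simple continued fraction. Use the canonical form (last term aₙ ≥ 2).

[20; 3, 1, 16, 3]

4152 = 20·205 + 52
205 = 3·52 + 49
52 = 1·49 + 3
49 = 16·3 + 1
3 = 3·1 + 0  (stop)
So 4152/205 = [20; 3, 1, 16, 3].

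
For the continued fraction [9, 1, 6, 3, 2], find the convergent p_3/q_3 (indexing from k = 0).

217/22

Using pₖ = aₖpₖ₋₁ + pₖ₋₂, qₖ = aₖqₖ₋₁ + qₖ₋₂ (with p₋₁=1, p₋₂=0, q₋₁=0, q₋₂=1):
  k=0: a=9, p=9, q=1
  k=1: a=1, p=10, q=1
  k=2: a=6, p=69, q=7
  k=3: a=3, p=217, q=22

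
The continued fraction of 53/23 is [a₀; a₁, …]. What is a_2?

53 = 2·23 + 7   →  a_0 = 2
23 = 3·7 + 2   →  a_1 = 3
7 = 3·2 + 1   →  a_2 = 3

3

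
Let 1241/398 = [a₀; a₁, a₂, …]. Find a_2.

2

1241 = 3·398 + 47   →  a_0 = 3
398 = 8·47 + 22   →  a_1 = 8
47 = 2·22 + 3   →  a_2 = 2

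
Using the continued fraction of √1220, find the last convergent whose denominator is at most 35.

489/14

√1220 = [34; 1, 12, 1, 68, …] (period length 4).
Convergents:
  p_0/q_0 = 34/1
  p_1/q_1 = 35/1
  p_2/q_2 = 454/13
  p_3/q_3 = 489/14
  p_4/q_4 = 33706/965
q_3 = 14 ≤ 35 < 965 = q_4, so the answer is 489/14.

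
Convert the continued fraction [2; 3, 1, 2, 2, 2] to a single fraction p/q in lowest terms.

143/63

Fold from the inside: start with 2/1.
  2 + 1/2 = 5/2
  2 + 2/5 = 12/5
  1 + 5/12 = 17/12
  3 + 12/17 = 63/17
  2 + 17/63 = 143/63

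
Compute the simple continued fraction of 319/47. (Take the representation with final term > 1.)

319 = 6·47 + 37
47 = 1·37 + 10
37 = 3·10 + 7
10 = 1·7 + 3
7 = 2·3 + 1
3 = 3·1 + 0  (stop)
So 319/47 = [6; 1, 3, 1, 2, 3].

[6; 1, 3, 1, 2, 3]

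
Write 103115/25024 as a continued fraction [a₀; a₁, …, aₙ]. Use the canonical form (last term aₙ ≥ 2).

[4; 8, 3, 2, 6, 9, 2, 3]

103115 = 4*25024 + 3019
25024 = 8*3019 + 872
3019 = 3*872 + 403
872 = 2*403 + 66
403 = 6*66 + 7
66 = 9*7 + 3
7 = 2*3 + 1
3 = 3*1 + 0  (stop)
So 103115/25024 = [4; 8, 3, 2, 6, 9, 2, 3].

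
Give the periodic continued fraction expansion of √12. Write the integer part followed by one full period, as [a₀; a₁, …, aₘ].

a₀ = ⌊√12⌋ = 3.
With m₀=0, d₀=1 and mₖ₊₁ = dₖaₖ − mₖ, dₖ₊₁ = (n − mₖ₊₁²)/dₖ, aₖ₊₁ = ⌊(a₀+mₖ₊₁)/dₖ₊₁⌋:
  k=1: m=3, d=3, a=2
  k=2: m=3, d=1, a=6
d=1 and a=2a₀=6 at k=2, so the next step gives (m, d) = (3, 3) again — its k=1 value — and the period has length 2.

[3; 2, 6]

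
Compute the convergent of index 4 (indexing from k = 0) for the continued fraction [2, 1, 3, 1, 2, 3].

39/14

Using pₖ = aₖpₖ₋₁ + pₖ₋₂, qₖ = aₖqₖ₋₁ + qₖ₋₂ (with p₋₁=1, p₋₂=0, q₋₁=0, q₋₂=1):
  k=0: a=2, p=2, q=1
  k=1: a=1, p=3, q=1
  k=2: a=3, p=11, q=4
  k=3: a=1, p=14, q=5
  k=4: a=2, p=39, q=14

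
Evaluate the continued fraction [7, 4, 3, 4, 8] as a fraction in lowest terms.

Using pₖ = aₖpₖ₋₁ + pₖ₋₂ and qₖ = aₖqₖ₋₁ + qₖ₋₂:
  k=0: a=7, p=7, q=1
  k=1: a=4, p=29, q=4
  k=2: a=3, p=94, q=13
  k=3: a=4, p=405, q=56
  k=4: a=8, p=3334, q=461

3334/461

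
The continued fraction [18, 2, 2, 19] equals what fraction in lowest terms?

Using pₖ = aₖpₖ₋₁ + pₖ₋₂ and qₖ = aₖqₖ₋₁ + qₖ₋₂:
  k=0: a=18, p=18, q=1
  k=1: a=2, p=37, q=2
  k=2: a=2, p=92, q=5
  k=3: a=19, p=1785, q=97

1785/97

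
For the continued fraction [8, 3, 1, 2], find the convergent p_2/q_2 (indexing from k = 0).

Using pₖ = aₖpₖ₋₁ + pₖ₋₂, qₖ = aₖqₖ₋₁ + qₖ₋₂ (with p₋₁=1, p₋₂=0, q₋₁=0, q₋₂=1):
  k=0: a=8, p=8, q=1
  k=1: a=3, p=25, q=3
  k=2: a=1, p=33, q=4

33/4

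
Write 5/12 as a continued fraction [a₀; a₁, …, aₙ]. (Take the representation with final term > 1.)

5 = 0×12 + 5
12 = 2×5 + 2
5 = 2×2 + 1
2 = 2×1 + 0  (stop)
So 5/12 = [0; 2, 2, 2].

[0; 2, 2, 2]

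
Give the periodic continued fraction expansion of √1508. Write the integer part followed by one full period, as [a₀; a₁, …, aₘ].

[38; 1, 4, 1, 76]

a₀ = ⌊√1508⌋ = 38.
With m₀=0, d₀=1 and mₖ₊₁ = dₖaₖ − mₖ, dₖ₊₁ = (n − mₖ₊₁²)/dₖ, aₖ₊₁ = ⌊(a₀+mₖ₊₁)/dₖ₊₁⌋:
  k=1: m=38, d=64, a=1
  k=2: m=26, d=13, a=4
  k=3: m=26, d=64, a=1
  k=4: m=38, d=1, a=76
d=1 and a=2a₀=76 at k=4, so the next step gives (m, d) = (38, 64) again — its k=1 value — and the period has length 4.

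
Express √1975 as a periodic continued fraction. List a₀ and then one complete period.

a₀ = ⌊√1975⌋ = 44.

[44; 2, 3, 1, 2, 1, 3, 2, 88]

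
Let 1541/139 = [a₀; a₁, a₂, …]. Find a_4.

1541 = 11·139 + 12   →  a_0 = 11
139 = 11·12 + 7   →  a_1 = 11
12 = 1·7 + 5   →  a_2 = 1
7 = 1·5 + 2   →  a_3 = 1
5 = 2·2 + 1   →  a_4 = 2

2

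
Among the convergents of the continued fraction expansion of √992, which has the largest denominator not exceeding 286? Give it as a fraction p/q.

√992 = [31; 2, 62, …] (period length 2).
Convergents:
  p_0/q_0 = 31/1
  p_1/q_1 = 63/2
  p_2/q_2 = 3937/125
  p_3/q_3 = 7937/252
  p_4/q_4 = 496031/15749
q_3 = 252 ≤ 286 < 15749 = q_4, so the answer is 7937/252.

7937/252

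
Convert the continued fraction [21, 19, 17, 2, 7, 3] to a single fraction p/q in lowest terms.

329387/15646

Using pₖ = aₖpₖ₋₁ + pₖ₋₂ and qₖ = aₖqₖ₋₁ + qₖ₋₂:
  k=0: a=21, p=21, q=1
  k=1: a=19, p=400, q=19
  k=2: a=17, p=6821, q=324
  k=3: a=2, p=14042, q=667
  k=4: a=7, p=105115, q=4993
  k=5: a=3, p=329387, q=15646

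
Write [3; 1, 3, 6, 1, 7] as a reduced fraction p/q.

857/228

Fold from the inside: start with 7/1.
  1 + 1/7 = 8/7
  6 + 7/8 = 55/8
  3 + 8/55 = 173/55
  1 + 55/173 = 228/173
  3 + 173/228 = 857/228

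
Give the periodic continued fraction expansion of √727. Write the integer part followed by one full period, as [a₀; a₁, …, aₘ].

a₀ = ⌊√727⌋ = 26.
With m₀=0, d₀=1 and mₖ₊₁ = dₖaₖ − mₖ, dₖ₊₁ = (n − mₖ₊₁²)/dₖ, aₖ₊₁ = ⌊(a₀+mₖ₊₁)/dₖ₊₁⌋:
  k=1: m=26, d=51, a=1
  k=2: m=25, d=2, a=25
  k=3: m=25, d=51, a=1
  k=4: m=26, d=1, a=52
d=1 and a=2a₀=52 at k=4, so the next step gives (m, d) = (26, 51) again — its k=1 value — and the period has length 4.

[26; 1, 25, 1, 52]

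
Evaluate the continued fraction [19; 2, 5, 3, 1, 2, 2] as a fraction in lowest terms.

Using pₖ = aₖpₖ₋₁ + pₖ₋₂ and qₖ = aₖqₖ₋₁ + qₖ₋₂:
  k=0: a=19, p=19, q=1
  k=1: a=2, p=39, q=2
  k=2: a=5, p=214, q=11
  k=3: a=3, p=681, q=35
  k=4: a=1, p=895, q=46
  k=5: a=2, p=2471, q=127
  k=6: a=2, p=5837, q=300

5837/300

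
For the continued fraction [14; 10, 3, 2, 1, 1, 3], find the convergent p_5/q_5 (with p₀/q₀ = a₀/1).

2467/175

Using pₖ = aₖpₖ₋₁ + pₖ₋₂, qₖ = aₖqₖ₋₁ + qₖ₋₂ (with p₋₁=1, p₋₂=0, q₋₁=0, q₋₂=1):
  k=0: a=14, p=14, q=1
  k=1: a=10, p=141, q=10
  k=2: a=3, p=437, q=31
  k=3: a=2, p=1015, q=72
  k=4: a=1, p=1452, q=103
  k=5: a=1, p=2467, q=175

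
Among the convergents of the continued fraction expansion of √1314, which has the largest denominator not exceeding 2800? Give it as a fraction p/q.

√1314 = [36; 4, 72, …] (period length 2).
Convergents:
  p_0/q_0 = 36/1
  p_1/q_1 = 145/4
  p_2/q_2 = 10476/289
  p_3/q_3 = 42049/1160
  p_4/q_4 = 3038004/83809
q_3 = 1160 ≤ 2800 < 83809 = q_4, so the answer is 42049/1160.

42049/1160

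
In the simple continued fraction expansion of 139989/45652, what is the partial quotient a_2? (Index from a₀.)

139989 = 3·45652 + 3033   →  a_0 = 3
45652 = 15·3033 + 157   →  a_1 = 15
3033 = 19·157 + 50   →  a_2 = 19

19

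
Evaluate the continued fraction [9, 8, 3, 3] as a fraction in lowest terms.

Fold from the inside: start with 3/1.
  3 + 1/3 = 10/3
  8 + 3/10 = 83/10
  9 + 10/83 = 757/83

757/83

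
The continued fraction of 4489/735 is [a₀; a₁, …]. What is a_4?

4489 = 6·735 + 79   →  a_0 = 6
735 = 9·79 + 24   →  a_1 = 9
79 = 3·24 + 7   →  a_2 = 3
24 = 3·7 + 3   →  a_3 = 3
7 = 2·3 + 1   →  a_4 = 2

2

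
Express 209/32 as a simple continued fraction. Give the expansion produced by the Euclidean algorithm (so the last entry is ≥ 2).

209 = 6×32 + 17
32 = 1×17 + 15
17 = 1×15 + 2
15 = 7×2 + 1
2 = 2×1 + 0  (stop)
So 209/32 = [6; 1, 1, 7, 2].

[6; 1, 1, 7, 2]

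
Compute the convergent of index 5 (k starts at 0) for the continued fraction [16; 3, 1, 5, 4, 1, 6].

1935/119

Using pₖ = aₖpₖ₋₁ + pₖ₋₂, qₖ = aₖqₖ₋₁ + qₖ₋₂ (with p₋₁=1, p₋₂=0, q₋₁=0, q₋₂=1):
  k=0: a=16, p=16, q=1
  k=1: a=3, p=49, q=3
  k=2: a=1, p=65, q=4
  k=3: a=5, p=374, q=23
  k=4: a=4, p=1561, q=96
  k=5: a=1, p=1935, q=119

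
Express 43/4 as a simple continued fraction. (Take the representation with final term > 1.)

[10; 1, 3]

43 = 10·4 + 3
4 = 1·3 + 1
3 = 3·1 + 0  (stop)
So 43/4 = [10; 1, 3].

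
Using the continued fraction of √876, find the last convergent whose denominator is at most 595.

10951/370

√876 = [29; 1, 1, 2, 14, 2, 1, 1, 58, …] (period length 8).
Convergents:
  p_0/q_0 = 29/1
  p_1/q_1 = 30/1
  p_2/q_2 = 59/2
  p_3/q_3 = 148/5
  p_4/q_4 = 2131/72
  p_5/q_5 = 4410/149
  p_6/q_6 = 6541/221
  p_7/q_7 = 10951/370
  p_8/q_8 = 641699/21681
q_7 = 370 ≤ 595 < 21681 = q_8, so the answer is 10951/370.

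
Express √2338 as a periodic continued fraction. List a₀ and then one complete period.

[48; 2, 1, 5, 48, 5, 1, 2, 96]

a₀ = ⌊√2338⌋ = 48.
With m₀=0, d₀=1 and mₖ₊₁ = dₖaₖ − mₖ, dₖ₊₁ = (n − mₖ₊₁²)/dₖ, aₖ₊₁ = ⌊(a₀+mₖ₊₁)/dₖ₊₁⌋:
  k=1: m=48, d=34, a=2
  k=2: m=20, d=57, a=1
  k=3: m=37, d=17, a=5
  k=4: m=48, d=2, a=48
  k=5: m=48, d=17, a=5
  k=6: m=37, d=57, a=1
  k=7: m=20, d=34, a=2
  k=8: m=48, d=1, a=96
d=1 and a=2a₀=96 at k=8, so the next step gives (m, d) = (48, 34) again — its k=1 value — and the period has length 8.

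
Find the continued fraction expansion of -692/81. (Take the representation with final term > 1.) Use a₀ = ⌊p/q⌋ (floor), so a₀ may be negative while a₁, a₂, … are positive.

-692 = -9*81 + 37
81 = 2*37 + 7
37 = 5*7 + 2
7 = 3*2 + 1
2 = 2*1 + 0  (stop)
So -692/81 = [-9; 2, 5, 3, 2].

[-9; 2, 5, 3, 2]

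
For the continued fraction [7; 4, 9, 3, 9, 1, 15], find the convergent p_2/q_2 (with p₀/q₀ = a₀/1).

268/37

Using pₖ = aₖpₖ₋₁ + pₖ₋₂, qₖ = aₖqₖ₋₁ + qₖ₋₂ (with p₋₁=1, p₋₂=0, q₋₁=0, q₋₂=1):
  k=0: a=7, p=7, q=1
  k=1: a=4, p=29, q=4
  k=2: a=9, p=268, q=37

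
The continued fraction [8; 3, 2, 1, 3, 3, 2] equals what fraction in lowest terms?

Using pₖ = aₖpₖ₋₁ + pₖ₋₂ and qₖ = aₖqₖ₋₁ + qₖ₋₂:
  k=0: a=8, p=8, q=1
  k=1: a=3, p=25, q=3
  k=2: a=2, p=58, q=7
  k=3: a=1, p=83, q=10
  k=4: a=3, p=307, q=37
  k=5: a=3, p=1004, q=121
  k=6: a=2, p=2315, q=279

2315/279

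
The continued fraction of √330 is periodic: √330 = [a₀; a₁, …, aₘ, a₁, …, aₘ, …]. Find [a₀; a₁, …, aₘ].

[18; 6, 36]

a₀ = ⌊√330⌋ = 18.
With m₀=0, d₀=1 and mₖ₊₁ = dₖaₖ − mₖ, dₖ₊₁ = (n − mₖ₊₁²)/dₖ, aₖ₊₁ = ⌊(a₀+mₖ₊₁)/dₖ₊₁⌋:
  k=1: m=18, d=6, a=6
  k=2: m=18, d=1, a=36
d=1 and a=2a₀=36 at k=2, so the next step gives (m, d) = (18, 6) again — its k=1 value — and the period has length 2.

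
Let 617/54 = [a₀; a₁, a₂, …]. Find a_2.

2

617 = 11·54 + 23   →  a_0 = 11
54 = 2·23 + 8   →  a_1 = 2
23 = 2·8 + 7   →  a_2 = 2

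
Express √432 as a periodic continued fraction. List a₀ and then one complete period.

[20; 1, 3, 1, 1, 1, 3, 1, 40]

a₀ = ⌊√432⌋ = 20.
With m₀=0, d₀=1 and mₖ₊₁ = dₖaₖ − mₖ, dₖ₊₁ = (n − mₖ₊₁²)/dₖ, aₖ₊₁ = ⌊(a₀+mₖ₊₁)/dₖ₊₁⌋:
  k=1: m=20, d=32, a=1
  k=2: m=12, d=9, a=3
  k=3: m=15, d=23, a=1
  k=4: m=8, d=16, a=1
  k=5: m=8, d=23, a=1
  k=6: m=15, d=9, a=3
  k=7: m=12, d=32, a=1
  k=8: m=20, d=1, a=40
d=1 and a=2a₀=40 at k=8, so the next step gives (m, d) = (20, 32) again — its k=1 value — and the period has length 8.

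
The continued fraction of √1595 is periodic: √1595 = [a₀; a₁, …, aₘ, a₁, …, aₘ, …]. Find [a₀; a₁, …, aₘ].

a₀ = ⌊√1595⌋ = 39.

[39; 1, 14, 1, 78]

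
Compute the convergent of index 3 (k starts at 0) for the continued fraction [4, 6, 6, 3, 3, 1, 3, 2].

487/117

Using pₖ = aₖpₖ₋₁ + pₖ₋₂, qₖ = aₖqₖ₋₁ + qₖ₋₂ (with p₋₁=1, p₋₂=0, q₋₁=0, q₋₂=1):
  k=0: a=4, p=4, q=1
  k=1: a=6, p=25, q=6
  k=2: a=6, p=154, q=37
  k=3: a=3, p=487, q=117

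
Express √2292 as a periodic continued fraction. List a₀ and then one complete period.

[47; 1, 6, 1, 94]

a₀ = ⌊√2292⌋ = 47.
With m₀=0, d₀=1 and mₖ₊₁ = dₖaₖ − mₖ, dₖ₊₁ = (n − mₖ₊₁²)/dₖ, aₖ₊₁ = ⌊(a₀+mₖ₊₁)/dₖ₊₁⌋:
  k=1: m=47, d=83, a=1
  k=2: m=36, d=12, a=6
  k=3: m=36, d=83, a=1
  k=4: m=47, d=1, a=94
d=1 and a=2a₀=94 at k=4, so the next step gives (m, d) = (47, 83) again — its k=1 value — and the period has length 4.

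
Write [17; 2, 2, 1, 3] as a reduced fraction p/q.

Fold from the inside: start with 3/1.
  1 + 1/3 = 4/3
  2 + 3/4 = 11/4
  2 + 4/11 = 26/11
  17 + 11/26 = 453/26

453/26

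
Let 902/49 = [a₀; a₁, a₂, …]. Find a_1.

2

902 = 18·49 + 20   →  a_0 = 18
49 = 2·20 + 9   →  a_1 = 2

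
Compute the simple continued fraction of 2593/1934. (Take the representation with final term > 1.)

2593 = 1·1934 + 659
1934 = 2·659 + 616
659 = 1·616 + 43
616 = 14·43 + 14
43 = 3·14 + 1
14 = 14·1 + 0  (stop)
So 2593/1934 = [1; 2, 1, 14, 3, 14].

[1; 2, 1, 14, 3, 14]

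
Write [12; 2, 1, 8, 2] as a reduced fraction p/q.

679/55

Using pₖ = aₖpₖ₋₁ + pₖ₋₂ and qₖ = aₖqₖ₋₁ + qₖ₋₂:
  k=0: a=12, p=12, q=1
  k=1: a=2, p=25, q=2
  k=2: a=1, p=37, q=3
  k=3: a=8, p=321, q=26
  k=4: a=2, p=679, q=55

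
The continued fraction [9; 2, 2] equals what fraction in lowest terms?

Using pₖ = aₖpₖ₋₁ + pₖ₋₂ and qₖ = aₖqₖ₋₁ + qₖ₋₂:
  k=0: a=9, p=9, q=1
  k=1: a=2, p=19, q=2
  k=2: a=2, p=47, q=5

47/5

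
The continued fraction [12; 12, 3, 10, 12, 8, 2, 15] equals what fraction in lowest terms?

Using pₖ = aₖpₖ₋₁ + pₖ₋₂ and qₖ = aₖqₖ₋₁ + qₖ₋₂:
  k=0: a=12, p=12, q=1
  k=1: a=12, p=145, q=12
  k=2: a=3, p=447, q=37
  k=3: a=10, p=4615, q=382
  k=4: a=12, p=55827, q=4621
  k=5: a=8, p=451231, q=37350
  k=6: a=2, p=958289, q=79321
  k=7: a=15, p=14825566, q=1227165

14825566/1227165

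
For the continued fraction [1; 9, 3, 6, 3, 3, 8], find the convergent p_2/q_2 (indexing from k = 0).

Using pₖ = aₖpₖ₋₁ + pₖ₋₂, qₖ = aₖqₖ₋₁ + qₖ₋₂ (with p₋₁=1, p₋₂=0, q₋₁=0, q₋₂=1):
  k=0: a=1, p=1, q=1
  k=1: a=9, p=10, q=9
  k=2: a=3, p=31, q=28

31/28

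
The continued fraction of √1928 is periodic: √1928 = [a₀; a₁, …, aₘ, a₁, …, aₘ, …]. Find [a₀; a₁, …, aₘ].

[43; 1, 9, 1, 86]

a₀ = ⌊√1928⌋ = 43.
With m₀=0, d₀=1 and mₖ₊₁ = dₖaₖ − mₖ, dₖ₊₁ = (n − mₖ₊₁²)/dₖ, aₖ₊₁ = ⌊(a₀+mₖ₊₁)/dₖ₊₁⌋:
  k=1: m=43, d=79, a=1
  k=2: m=36, d=8, a=9
  k=3: m=36, d=79, a=1
  k=4: m=43, d=1, a=86
d=1 and a=2a₀=86 at k=4, so the next step gives (m, d) = (43, 79) again — its k=1 value — and the period has length 4.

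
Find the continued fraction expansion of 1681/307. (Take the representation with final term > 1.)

1681 = 5×307 + 146
307 = 2×146 + 15
146 = 9×15 + 11
15 = 1×11 + 4
11 = 2×4 + 3
4 = 1×3 + 1
3 = 3×1 + 0  (stop)
So 1681/307 = [5; 2, 9, 1, 2, 1, 3].

[5; 2, 9, 1, 2, 1, 3]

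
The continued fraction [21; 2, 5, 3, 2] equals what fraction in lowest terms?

Using pₖ = aₖpₖ₋₁ + pₖ₋₂ and qₖ = aₖqₖ₋₁ + qₖ₋₂:
  k=0: a=21, p=21, q=1
  k=1: a=2, p=43, q=2
  k=2: a=5, p=236, q=11
  k=3: a=3, p=751, q=35
  k=4: a=2, p=1738, q=81

1738/81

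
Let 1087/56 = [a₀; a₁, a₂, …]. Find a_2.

2

1087 = 19·56 + 23   →  a_0 = 19
56 = 2·23 + 10   →  a_1 = 2
23 = 2·10 + 3   →  a_2 = 2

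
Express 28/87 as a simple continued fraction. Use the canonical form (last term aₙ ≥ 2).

[0; 3, 9, 3]

28 = 0×87 + 28
87 = 3×28 + 3
28 = 9×3 + 1
3 = 3×1 + 0  (stop)
So 28/87 = [0; 3, 9, 3].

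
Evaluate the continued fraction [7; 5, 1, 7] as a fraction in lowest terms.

337/47

Using pₖ = aₖpₖ₋₁ + pₖ₋₂ and qₖ = aₖqₖ₋₁ + qₖ₋₂:
  k=0: a=7, p=7, q=1
  k=1: a=5, p=36, q=5
  k=2: a=1, p=43, q=6
  k=3: a=7, p=337, q=47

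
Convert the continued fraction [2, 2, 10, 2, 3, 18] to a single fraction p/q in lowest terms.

6931/2798

Fold from the inside: start with 18/1.
  3 + 1/18 = 55/18
  2 + 18/55 = 128/55
  10 + 55/128 = 1335/128
  2 + 128/1335 = 2798/1335
  2 + 1335/2798 = 6931/2798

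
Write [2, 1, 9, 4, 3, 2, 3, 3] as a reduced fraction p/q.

Using pₖ = aₖpₖ₋₁ + pₖ₋₂ and qₖ = aₖqₖ₋₁ + qₖ₋₂:
  k=0: a=2, p=2, q=1
  k=1: a=1, p=3, q=1
  k=2: a=9, p=29, q=10
  k=3: a=4, p=119, q=41
  k=4: a=3, p=386, q=133
  k=5: a=2, p=891, q=307
  k=6: a=3, p=3059, q=1054
  k=7: a=3, p=10068, q=3469

10068/3469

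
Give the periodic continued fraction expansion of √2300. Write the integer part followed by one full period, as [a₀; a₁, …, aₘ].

[47; 1, 22, 1, 94]

a₀ = ⌊√2300⌋ = 47.
With m₀=0, d₀=1 and mₖ₊₁ = dₖaₖ − mₖ, dₖ₊₁ = (n − mₖ₊₁²)/dₖ, aₖ₊₁ = ⌊(a₀+mₖ₊₁)/dₖ₊₁⌋:
  k=1: m=47, d=91, a=1
  k=2: m=44, d=4, a=22
  k=3: m=44, d=91, a=1
  k=4: m=47, d=1, a=94
d=1 and a=2a₀=94 at k=4, so the next step gives (m, d) = (47, 91) again — its k=1 value — and the period has length 4.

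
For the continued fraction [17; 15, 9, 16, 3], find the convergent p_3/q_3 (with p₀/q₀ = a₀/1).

37392/2191

Using pₖ = aₖpₖ₋₁ + pₖ₋₂, qₖ = aₖqₖ₋₁ + qₖ₋₂ (with p₋₁=1, p₋₂=0, q₋₁=0, q₋₂=1):
  k=0: a=17, p=17, q=1
  k=1: a=15, p=256, q=15
  k=2: a=9, p=2321, q=136
  k=3: a=16, p=37392, q=2191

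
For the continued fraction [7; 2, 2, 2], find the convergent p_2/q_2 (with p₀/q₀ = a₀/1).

Using pₖ = aₖpₖ₋₁ + pₖ₋₂, qₖ = aₖqₖ₋₁ + qₖ₋₂ (with p₋₁=1, p₋₂=0, q₋₁=0, q₋₂=1):
  k=0: a=7, p=7, q=1
  k=1: a=2, p=15, q=2
  k=2: a=2, p=37, q=5

37/5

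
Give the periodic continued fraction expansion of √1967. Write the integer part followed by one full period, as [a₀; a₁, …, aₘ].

a₀ = ⌊√1967⌋ = 44.
With m₀=0, d₀=1 and mₖ₊₁ = dₖaₖ − mₖ, dₖ₊₁ = (n − mₖ₊₁²)/dₖ, aₖ₊₁ = ⌊(a₀+mₖ₊₁)/dₖ₊₁⌋:
  k=1: m=44, d=31, a=2
  k=2: m=18, d=53, a=1
  k=3: m=35, d=14, a=5
  k=4: m=35, d=53, a=1
  k=5: m=18, d=31, a=2
  k=6: m=44, d=1, a=88
d=1 and a=2a₀=88 at k=6, so the next step gives (m, d) = (44, 31) again — its k=1 value — and the period has length 6.

[44; 2, 1, 5, 1, 2, 88]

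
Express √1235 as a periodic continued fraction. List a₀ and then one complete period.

[35; 7, 70]

a₀ = ⌊√1235⌋ = 35.
With m₀=0, d₀=1 and mₖ₊₁ = dₖaₖ − mₖ, dₖ₊₁ = (n − mₖ₊₁²)/dₖ, aₖ₊₁ = ⌊(a₀+mₖ₊₁)/dₖ₊₁⌋:
  k=1: m=35, d=10, a=7
  k=2: m=35, d=1, a=70
d=1 and a=2a₀=70 at k=2, so the next step gives (m, d) = (35, 10) again — its k=1 value — and the period has length 2.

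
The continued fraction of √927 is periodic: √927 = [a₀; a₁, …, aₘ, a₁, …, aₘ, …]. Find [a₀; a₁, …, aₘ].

a₀ = ⌊√927⌋ = 30.
With m₀=0, d₀=1 and mₖ₊₁ = dₖaₖ − mₖ, dₖ₊₁ = (n − mₖ₊₁²)/dₖ, aₖ₊₁ = ⌊(a₀+mₖ₊₁)/dₖ₊₁⌋:
  k=1: m=30, d=27, a=2
  k=2: m=24, d=13, a=4
  k=3: m=28, d=11, a=5
  k=4: m=27, d=18, a=3
  k=5: m=27, d=11, a=5
  k=6: m=28, d=13, a=4
  k=7: m=24, d=27, a=2
  k=8: m=30, d=1, a=60
d=1 and a=2a₀=60 at k=8, so the next step gives (m, d) = (30, 27) again — its k=1 value — and the period has length 8.

[30; 2, 4, 5, 3, 5, 4, 2, 60]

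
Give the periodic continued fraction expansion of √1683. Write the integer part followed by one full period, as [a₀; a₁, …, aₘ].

[41; 41, 82]

a₀ = ⌊√1683⌋ = 41.
With m₀=0, d₀=1 and mₖ₊₁ = dₖaₖ − mₖ, dₖ₊₁ = (n − mₖ₊₁²)/dₖ, aₖ₊₁ = ⌊(a₀+mₖ₊₁)/dₖ₊₁⌋:
  k=1: m=41, d=2, a=41
  k=2: m=41, d=1, a=82
d=1 and a=2a₀=82 at k=2, so the next step gives (m, d) = (41, 2) again — its k=1 value — and the period has length 2.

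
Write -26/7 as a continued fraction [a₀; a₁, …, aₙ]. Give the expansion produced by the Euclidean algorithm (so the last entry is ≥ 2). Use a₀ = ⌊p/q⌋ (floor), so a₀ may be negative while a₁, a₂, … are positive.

[-4; 3, 2]

-26 = -4*7 + 2
7 = 3*2 + 1
2 = 2*1 + 0  (stop)
So -26/7 = [-4; 3, 2].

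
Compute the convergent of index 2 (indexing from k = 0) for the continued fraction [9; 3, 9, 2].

Using pₖ = aₖpₖ₋₁ + pₖ₋₂, qₖ = aₖqₖ₋₁ + qₖ₋₂ (with p₋₁=1, p₋₂=0, q₋₁=0, q₋₂=1):
  k=0: a=9, p=9, q=1
  k=1: a=3, p=28, q=3
  k=2: a=9, p=261, q=28

261/28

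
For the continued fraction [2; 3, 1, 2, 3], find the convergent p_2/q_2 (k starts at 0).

9/4

Using pₖ = aₖpₖ₋₁ + pₖ₋₂, qₖ = aₖqₖ₋₁ + qₖ₋₂ (with p₋₁=1, p₋₂=0, q₋₁=0, q₋₂=1):
  k=0: a=2, p=2, q=1
  k=1: a=3, p=7, q=3
  k=2: a=1, p=9, q=4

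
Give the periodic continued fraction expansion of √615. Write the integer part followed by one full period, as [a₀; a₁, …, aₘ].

[24; 1, 3, 1, 48]

a₀ = ⌊√615⌋ = 24.
With m₀=0, d₀=1 and mₖ₊₁ = dₖaₖ − mₖ, dₖ₊₁ = (n − mₖ₊₁²)/dₖ, aₖ₊₁ = ⌊(a₀+mₖ₊₁)/dₖ₊₁⌋:
  k=1: m=24, d=39, a=1
  k=2: m=15, d=10, a=3
  k=3: m=15, d=39, a=1
  k=4: m=24, d=1, a=48
d=1 and a=2a₀=48 at k=4, so the next step gives (m, d) = (24, 39) again — its k=1 value — and the period has length 4.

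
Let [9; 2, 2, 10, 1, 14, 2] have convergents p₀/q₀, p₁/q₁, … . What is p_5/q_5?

Using pₖ = aₖpₖ₋₁ + pₖ₋₂, qₖ = aₖqₖ₋₁ + qₖ₋₂ (with p₋₁=1, p₋₂=0, q₋₁=0, q₋₂=1):
  k=0: a=9, p=9, q=1
  k=1: a=2, p=19, q=2
  k=2: a=2, p=47, q=5
  k=3: a=10, p=489, q=52
  k=4: a=1, p=536, q=57
  k=5: a=14, p=7993, q=850

7993/850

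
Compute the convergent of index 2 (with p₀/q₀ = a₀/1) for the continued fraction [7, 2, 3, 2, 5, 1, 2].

Using pₖ = aₖpₖ₋₁ + pₖ₋₂, qₖ = aₖqₖ₋₁ + qₖ₋₂ (with p₋₁=1, p₋₂=0, q₋₁=0, q₋₂=1):
  k=0: a=7, p=7, q=1
  k=1: a=2, p=15, q=2
  k=2: a=3, p=52, q=7

52/7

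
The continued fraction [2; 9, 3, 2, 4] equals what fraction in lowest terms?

Fold from the inside: start with 4/1.
  2 + 1/4 = 9/4
  3 + 4/9 = 31/9
  9 + 9/31 = 288/31
  2 + 31/288 = 607/288

607/288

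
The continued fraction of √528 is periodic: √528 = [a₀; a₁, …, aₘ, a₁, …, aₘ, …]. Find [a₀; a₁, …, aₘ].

[22; 1, 44]

a₀ = ⌊√528⌋ = 22.
With m₀=0, d₀=1 and mₖ₊₁ = dₖaₖ − mₖ, dₖ₊₁ = (n − mₖ₊₁²)/dₖ, aₖ₊₁ = ⌊(a₀+mₖ₊₁)/dₖ₊₁⌋:
  k=1: m=22, d=44, a=1
  k=2: m=22, d=1, a=44
d=1 and a=2a₀=44 at k=2, so the next step gives (m, d) = (22, 44) again — its k=1 value — and the period has length 2.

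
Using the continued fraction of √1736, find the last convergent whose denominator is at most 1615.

√1736 = [41; 1, 1, 1, 82, …] (period length 4).
Convergents:
  p_0/q_0 = 41/1
  p_1/q_1 = 42/1
  p_2/q_2 = 83/2
  p_3/q_3 = 125/3
  p_4/q_4 = 10333/248
  p_5/q_5 = 10458/251
  p_6/q_6 = 20791/499
  p_7/q_7 = 31249/750
  p_8/q_8 = 2583209/61999
q_7 = 750 ≤ 1615 < 61999 = q_8, so the answer is 31249/750.

31249/750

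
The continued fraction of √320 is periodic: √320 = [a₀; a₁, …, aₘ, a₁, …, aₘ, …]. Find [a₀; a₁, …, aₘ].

a₀ = ⌊√320⌋ = 17.
With m₀=0, d₀=1 and mₖ₊₁ = dₖaₖ − mₖ, dₖ₊₁ = (n − mₖ₊₁²)/dₖ, aₖ₊₁ = ⌊(a₀+mₖ₊₁)/dₖ₊₁⌋:
  k=1: m=17, d=31, a=1
  k=2: m=14, d=4, a=7
  k=3: m=14, d=31, a=1
  k=4: m=17, d=1, a=34
d=1 and a=2a₀=34 at k=4, so the next step gives (m, d) = (17, 31) again — its k=1 value — and the period has length 4.

[17; 1, 7, 1, 34]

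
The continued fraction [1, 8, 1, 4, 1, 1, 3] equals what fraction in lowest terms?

Fold from the inside: start with 3/1.
  1 + 1/3 = 4/3
  1 + 3/4 = 7/4
  4 + 4/7 = 32/7
  1 + 7/32 = 39/32
  8 + 32/39 = 344/39
  1 + 39/344 = 383/344

383/344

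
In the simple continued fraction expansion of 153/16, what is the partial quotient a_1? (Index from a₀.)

153 = 9·16 + 9   →  a_0 = 9
16 = 1·9 + 7   →  a_1 = 1

1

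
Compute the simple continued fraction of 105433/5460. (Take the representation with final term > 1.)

105433 = 19*5460 + 1693
5460 = 3*1693 + 381
1693 = 4*381 + 169
381 = 2*169 + 43
169 = 3*43 + 40
43 = 1*40 + 3
40 = 13*3 + 1
3 = 3*1 + 0  (stop)
So 105433/5460 = [19; 3, 4, 2, 3, 1, 13, 3].

[19; 3, 4, 2, 3, 1, 13, 3]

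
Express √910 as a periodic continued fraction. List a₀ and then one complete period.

[30; 6, 60]

a₀ = ⌊√910⌋ = 30.
With m₀=0, d₀=1 and mₖ₊₁ = dₖaₖ − mₖ, dₖ₊₁ = (n − mₖ₊₁²)/dₖ, aₖ₊₁ = ⌊(a₀+mₖ₊₁)/dₖ₊₁⌋:
  k=1: m=30, d=10, a=6
  k=2: m=30, d=1, a=60
d=1 and a=2a₀=60 at k=2, so the next step gives (m, d) = (30, 10) again — its k=1 value — and the period has length 2.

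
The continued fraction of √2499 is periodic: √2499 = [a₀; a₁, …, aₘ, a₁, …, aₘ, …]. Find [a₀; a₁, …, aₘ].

a₀ = ⌊√2499⌋ = 49.
With m₀=0, d₀=1 and mₖ₊₁ = dₖaₖ − mₖ, dₖ₊₁ = (n − mₖ₊₁²)/dₖ, aₖ₊₁ = ⌊(a₀+mₖ₊₁)/dₖ₊₁⌋:
  k=1: m=49, d=98, a=1
  k=2: m=49, d=1, a=98
d=1 and a=2a₀=98 at k=2, so the next step gives (m, d) = (49, 98) again — its k=1 value — and the period has length 2.

[49; 1, 98]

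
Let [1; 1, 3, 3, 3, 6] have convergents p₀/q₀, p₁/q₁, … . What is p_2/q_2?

Using pₖ = aₖpₖ₋₁ + pₖ₋₂, qₖ = aₖqₖ₋₁ + qₖ₋₂ (with p₋₁=1, p₋₂=0, q₋₁=0, q₋₂=1):
  k=0: a=1, p=1, q=1
  k=1: a=1, p=2, q=1
  k=2: a=3, p=7, q=4

7/4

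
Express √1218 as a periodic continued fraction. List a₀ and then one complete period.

[34; 1, 8, 1, 68]

a₀ = ⌊√1218⌋ = 34.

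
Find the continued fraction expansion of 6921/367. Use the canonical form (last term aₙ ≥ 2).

6921 = 18*367 + 315
367 = 1*315 + 52
315 = 6*52 + 3
52 = 17*3 + 1
3 = 3*1 + 0  (stop)
So 6921/367 = [18; 1, 6, 17, 3].

[18; 1, 6, 17, 3]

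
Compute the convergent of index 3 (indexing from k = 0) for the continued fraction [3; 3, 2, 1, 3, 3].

33/10

Using pₖ = aₖpₖ₋₁ + pₖ₋₂, qₖ = aₖqₖ₋₁ + qₖ₋₂ (with p₋₁=1, p₋₂=0, q₋₁=0, q₋₂=1):
  k=0: a=3, p=3, q=1
  k=1: a=3, p=10, q=3
  k=2: a=2, p=23, q=7
  k=3: a=1, p=33, q=10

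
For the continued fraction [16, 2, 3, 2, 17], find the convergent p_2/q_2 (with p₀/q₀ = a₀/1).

Using pₖ = aₖpₖ₋₁ + pₖ₋₂, qₖ = aₖqₖ₋₁ + qₖ₋₂ (with p₋₁=1, p₋₂=0, q₋₁=0, q₋₂=1):
  k=0: a=16, p=16, q=1
  k=1: a=2, p=33, q=2
  k=2: a=3, p=115, q=7

115/7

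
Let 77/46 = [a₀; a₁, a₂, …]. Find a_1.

77 = 1·46 + 31   →  a_0 = 1
46 = 1·31 + 15   →  a_1 = 1

1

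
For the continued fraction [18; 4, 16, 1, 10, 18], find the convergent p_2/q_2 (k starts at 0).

1186/65

Using pₖ = aₖpₖ₋₁ + pₖ₋₂, qₖ = aₖqₖ₋₁ + qₖ₋₂ (with p₋₁=1, p₋₂=0, q₋₁=0, q₋₂=1):
  k=0: a=18, p=18, q=1
  k=1: a=4, p=73, q=4
  k=2: a=16, p=1186, q=65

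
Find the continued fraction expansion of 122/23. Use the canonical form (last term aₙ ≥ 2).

[5; 3, 3, 2]

122 = 5×23 + 7
23 = 3×7 + 2
7 = 3×2 + 1
2 = 2×1 + 0  (stop)
So 122/23 = [5; 3, 3, 2].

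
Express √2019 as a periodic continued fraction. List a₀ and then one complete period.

a₀ = ⌊√2019⌋ = 44.
With m₀=0, d₀=1 and mₖ₊₁ = dₖaₖ − mₖ, dₖ₊₁ = (n − mₖ₊₁²)/dₖ, aₖ₊₁ = ⌊(a₀+mₖ₊₁)/dₖ₊₁⌋:
  k=1: m=44, d=83, a=1
  k=2: m=39, d=6, a=13
  k=3: m=39, d=83, a=1
  k=4: m=44, d=1, a=88
d=1 and a=2a₀=88 at k=4, so the next step gives (m, d) = (44, 83) again — its k=1 value — and the period has length 4.

[44; 1, 13, 1, 88]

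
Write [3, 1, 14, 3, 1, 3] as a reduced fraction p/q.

901/229

Fold from the inside: start with 3/1.
  1 + 1/3 = 4/3
  3 + 3/4 = 15/4
  14 + 4/15 = 214/15
  1 + 15/214 = 229/214
  3 + 214/229 = 901/229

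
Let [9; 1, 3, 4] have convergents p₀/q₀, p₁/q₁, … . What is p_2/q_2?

39/4

Using pₖ = aₖpₖ₋₁ + pₖ₋₂, qₖ = aₖqₖ₋₁ + qₖ₋₂ (with p₋₁=1, p₋₂=0, q₋₁=0, q₋₂=1):
  k=0: a=9, p=9, q=1
  k=1: a=1, p=10, q=1
  k=2: a=3, p=39, q=4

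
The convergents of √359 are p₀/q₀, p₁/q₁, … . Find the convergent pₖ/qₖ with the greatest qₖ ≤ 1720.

√359 = [18; 1, 17, 1, 36, …] (period length 4).
Convergents:
  p_0/q_0 = 18/1
  p_1/q_1 = 19/1
  p_2/q_2 = 341/18
  p_3/q_3 = 360/19
  p_4/q_4 = 13301/702
  p_5/q_5 = 13661/721
  p_6/q_6 = 245538/12959
q_5 = 721 ≤ 1720 < 12959 = q_6, so the answer is 13661/721.

13661/721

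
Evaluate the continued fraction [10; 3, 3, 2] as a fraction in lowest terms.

Fold from the inside: start with 2/1.
  3 + 1/2 = 7/2
  3 + 2/7 = 23/7
  10 + 7/23 = 237/23

237/23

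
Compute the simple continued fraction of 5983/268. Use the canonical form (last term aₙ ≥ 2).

[22; 3, 12, 2, 3]

5983 = 22×268 + 87
268 = 3×87 + 7
87 = 12×7 + 3
7 = 2×3 + 1
3 = 3×1 + 0  (stop)
So 5983/268 = [22; 3, 12, 2, 3].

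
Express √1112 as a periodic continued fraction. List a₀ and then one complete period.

a₀ = ⌊√1112⌋ = 33.
With m₀=0, d₀=1 and mₖ₊₁ = dₖaₖ − mₖ, dₖ₊₁ = (n − mₖ₊₁²)/dₖ, aₖ₊₁ = ⌊(a₀+mₖ₊₁)/dₖ₊₁⌋:
  k=1: m=33, d=23, a=2
  k=2: m=13, d=41, a=1
  k=3: m=28, d=8, a=7
  k=4: m=28, d=41, a=1
  k=5: m=13, d=23, a=2
  k=6: m=33, d=1, a=66
d=1 and a=2a₀=66 at k=6, so the next step gives (m, d) = (33, 23) again — its k=1 value — and the period has length 6.

[33; 2, 1, 7, 1, 2, 66]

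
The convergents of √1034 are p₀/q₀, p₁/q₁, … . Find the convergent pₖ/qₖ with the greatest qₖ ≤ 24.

418/13

√1034 = [32; 6, 2, 2, 2, 6, 64, …] (period length 6).
Convergents:
  p_0/q_0 = 32/1
  p_1/q_1 = 193/6
  p_2/q_2 = 418/13
  p_3/q_3 = 1029/32
q_2 = 13 ≤ 24 < 32 = q_3, so the answer is 418/13.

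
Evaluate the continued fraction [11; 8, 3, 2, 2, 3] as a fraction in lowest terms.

Fold from the inside: start with 3/1.
  2 + 1/3 = 7/3
  2 + 3/7 = 17/7
  3 + 7/17 = 58/17
  8 + 17/58 = 481/58
  11 + 58/481 = 5349/481

5349/481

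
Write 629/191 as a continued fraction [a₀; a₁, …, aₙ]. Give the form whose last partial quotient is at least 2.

629 = 3*191 + 56
191 = 3*56 + 23
56 = 2*23 + 10
23 = 2*10 + 3
10 = 3*3 + 1
3 = 3*1 + 0  (stop)
So 629/191 = [3; 3, 2, 2, 3, 3].

[3; 3, 2, 2, 3, 3]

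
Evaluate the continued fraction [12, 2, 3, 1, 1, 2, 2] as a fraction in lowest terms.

1219/98

Fold from the inside: start with 2/1.
  2 + 1/2 = 5/2
  1 + 2/5 = 7/5
  1 + 5/7 = 12/7
  3 + 7/12 = 43/12
  2 + 12/43 = 98/43
  12 + 43/98 = 1219/98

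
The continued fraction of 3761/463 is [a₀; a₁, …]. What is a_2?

3761 = 8·463 + 57   →  a_0 = 8
463 = 8·57 + 7   →  a_1 = 8
57 = 8·7 + 1   →  a_2 = 8

8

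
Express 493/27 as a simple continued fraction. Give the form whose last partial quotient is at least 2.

[18; 3, 1, 6]

493 = 18*27 + 7
27 = 3*7 + 6
7 = 1*6 + 1
6 = 6*1 + 0  (stop)
So 493/27 = [18; 3, 1, 6].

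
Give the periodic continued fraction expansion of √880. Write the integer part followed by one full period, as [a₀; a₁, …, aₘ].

[29; 1, 1, 1, 58]

a₀ = ⌊√880⌋ = 29.
With m₀=0, d₀=1 and mₖ₊₁ = dₖaₖ − mₖ, dₖ₊₁ = (n − mₖ₊₁²)/dₖ, aₖ₊₁ = ⌊(a₀+mₖ₊₁)/dₖ₊₁⌋:
  k=1: m=29, d=39, a=1
  k=2: m=10, d=20, a=1
  k=3: m=10, d=39, a=1
  k=4: m=29, d=1, a=58
d=1 and a=2a₀=58 at k=4, so the next step gives (m, d) = (29, 39) again — its k=1 value — and the period has length 4.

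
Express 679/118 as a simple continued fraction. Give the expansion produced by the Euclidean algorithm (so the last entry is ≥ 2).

679 = 5×118 + 89
118 = 1×89 + 29
89 = 3×29 + 2
29 = 14×2 + 1
2 = 2×1 + 0  (stop)
So 679/118 = [5; 1, 3, 14, 2].

[5; 1, 3, 14, 2]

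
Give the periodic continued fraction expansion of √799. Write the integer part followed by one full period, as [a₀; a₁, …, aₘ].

a₀ = ⌊√799⌋ = 28.
With m₀=0, d₀=1 and mₖ₊₁ = dₖaₖ − mₖ, dₖ₊₁ = (n − mₖ₊₁²)/dₖ, aₖ₊₁ = ⌊(a₀+mₖ₊₁)/dₖ₊₁⌋:
  k=1: m=28, d=15, a=3
  k=2: m=17, d=34, a=1
  k=3: m=17, d=15, a=3
  k=4: m=28, d=1, a=56
d=1 and a=2a₀=56 at k=4, so the next step gives (m, d) = (28, 15) again — its k=1 value — and the period has length 4.

[28; 3, 1, 3, 56]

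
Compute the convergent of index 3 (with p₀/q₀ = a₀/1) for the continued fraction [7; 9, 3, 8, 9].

Using pₖ = aₖpₖ₋₁ + pₖ₋₂, qₖ = aₖqₖ₋₁ + qₖ₋₂ (with p₋₁=1, p₋₂=0, q₋₁=0, q₋₂=1):
  k=0: a=7, p=7, q=1
  k=1: a=9, p=64, q=9
  k=2: a=3, p=199, q=28
  k=3: a=8, p=1656, q=233

1656/233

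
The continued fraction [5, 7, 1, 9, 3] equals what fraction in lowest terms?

Using pₖ = aₖpₖ₋₁ + pₖ₋₂ and qₖ = aₖqₖ₋₁ + qₖ₋₂:
  k=0: a=5, p=5, q=1
  k=1: a=7, p=36, q=7
  k=2: a=1, p=41, q=8
  k=3: a=9, p=405, q=79
  k=4: a=3, p=1256, q=245

1256/245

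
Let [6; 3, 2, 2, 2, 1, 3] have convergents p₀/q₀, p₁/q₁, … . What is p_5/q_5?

365/58

Using pₖ = aₖpₖ₋₁ + pₖ₋₂, qₖ = aₖqₖ₋₁ + qₖ₋₂ (with p₋₁=1, p₋₂=0, q₋₁=0, q₋₂=1):
  k=0: a=6, p=6, q=1
  k=1: a=3, p=19, q=3
  k=2: a=2, p=44, q=7
  k=3: a=2, p=107, q=17
  k=4: a=2, p=258, q=41
  k=5: a=1, p=365, q=58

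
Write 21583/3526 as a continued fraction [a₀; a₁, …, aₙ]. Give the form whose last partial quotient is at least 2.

21583 = 6·3526 + 427
3526 = 8·427 + 110
427 = 3·110 + 97
110 = 1·97 + 13
97 = 7·13 + 6
13 = 2·6 + 1
6 = 6·1 + 0  (stop)
So 21583/3526 = [6; 8, 3, 1, 7, 2, 6].

[6; 8, 3, 1, 7, 2, 6]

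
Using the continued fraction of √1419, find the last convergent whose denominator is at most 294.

√1419 = [37; 1, 2, 37, 2, 1, 74, …] (period length 6).
Convergents:
  p_0/q_0 = 37/1
  p_1/q_1 = 38/1
  p_2/q_2 = 113/3
  p_3/q_3 = 4219/112
  p_4/q_4 = 8551/227
  p_5/q_5 = 12770/339
q_4 = 227 ≤ 294 < 339 = q_5, so the answer is 8551/227.

8551/227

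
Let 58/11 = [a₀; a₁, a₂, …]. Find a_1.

3

58 = 5·11 + 3   →  a_0 = 5
11 = 3·3 + 2   →  a_1 = 3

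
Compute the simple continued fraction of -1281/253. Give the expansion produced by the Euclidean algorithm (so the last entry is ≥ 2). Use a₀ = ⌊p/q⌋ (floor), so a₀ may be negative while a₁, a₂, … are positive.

-1281 = -6·253 + 237
253 = 1·237 + 16
237 = 14·16 + 13
16 = 1·13 + 3
13 = 4·3 + 1
3 = 3·1 + 0  (stop)
So -1281/253 = [-6; 1, 14, 1, 4, 3].

[-6; 1, 14, 1, 4, 3]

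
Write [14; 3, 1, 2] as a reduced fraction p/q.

Using pₖ = aₖpₖ₋₁ + pₖ₋₂ and qₖ = aₖqₖ₋₁ + qₖ₋₂:
  k=0: a=14, p=14, q=1
  k=1: a=3, p=43, q=3
  k=2: a=1, p=57, q=4
  k=3: a=2, p=157, q=11

157/11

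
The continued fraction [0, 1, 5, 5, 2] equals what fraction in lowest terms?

57/68

Using pₖ = aₖpₖ₋₁ + pₖ₋₂ and qₖ = aₖqₖ₋₁ + qₖ₋₂:
  k=0: a=0, p=0, q=1
  k=1: a=1, p=1, q=1
  k=2: a=5, p=5, q=6
  k=3: a=5, p=26, q=31
  k=4: a=2, p=57, q=68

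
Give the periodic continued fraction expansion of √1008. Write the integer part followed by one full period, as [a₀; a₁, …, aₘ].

a₀ = ⌊√1008⌋ = 31.
With m₀=0, d₀=1 and mₖ₊₁ = dₖaₖ − mₖ, dₖ₊₁ = (n − mₖ₊₁²)/dₖ, aₖ₊₁ = ⌊(a₀+mₖ₊₁)/dₖ₊₁⌋:
  k=1: m=31, d=47, a=1
  k=2: m=16, d=16, a=2
  k=3: m=16, d=47, a=1
  k=4: m=31, d=1, a=62
d=1 and a=2a₀=62 at k=4, so the next step gives (m, d) = (31, 47) again — its k=1 value — and the period has length 4.

[31; 1, 2, 1, 62]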